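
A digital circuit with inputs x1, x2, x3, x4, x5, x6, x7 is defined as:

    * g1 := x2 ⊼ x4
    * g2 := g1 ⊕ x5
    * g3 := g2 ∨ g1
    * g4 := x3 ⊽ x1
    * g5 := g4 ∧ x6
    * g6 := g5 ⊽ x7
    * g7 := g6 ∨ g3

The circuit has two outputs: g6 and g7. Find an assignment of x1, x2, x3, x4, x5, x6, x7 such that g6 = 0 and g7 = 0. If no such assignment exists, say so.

x1=0, x2=1, x3=0, x4=1, x5=0, x6=0, x7=1

Check with x1=0, x2=1, x3=0, x4=1, x5=0, x6=0, x7=1:
g1 = x2 ⊼ x4 = 1 ⊼ 1 = 0
g2 = g1 ⊕ x5 = 0 ⊕ 0 = 0
g3 = g2 ∨ g1 = 0 ∨ 0 = 0
g4 = x3 ⊽ x1 = 0 ⊽ 0 = 1
g5 = g4 ∧ x6 = 1 ∧ 0 = 0
g6 = g5 ⊽ x7 = 0 ⊽ 1 = 0
g7 = g6 ∨ g3 = 0 ∨ 0 = 0
So g6 = 0 and g7 = 0.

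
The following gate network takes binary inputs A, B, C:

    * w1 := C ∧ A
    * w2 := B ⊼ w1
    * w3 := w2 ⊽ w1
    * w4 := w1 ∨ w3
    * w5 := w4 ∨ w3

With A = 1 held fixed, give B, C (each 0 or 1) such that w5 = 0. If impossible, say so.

Check with A = 1 and B=0, C=0:
w1 = C ∧ A = 0 ∧ 1 = 0
w2 = B ⊼ w1 = 0 ⊼ 0 = 1
w3 = w2 ⊽ w1 = 1 ⊽ 0 = 0
w4 = w1 ∨ w3 = 0 ∨ 0 = 0
w5 = w4 ∨ w3 = 0 ∨ 0 = 0
So w5 = 0.

B=0, C=0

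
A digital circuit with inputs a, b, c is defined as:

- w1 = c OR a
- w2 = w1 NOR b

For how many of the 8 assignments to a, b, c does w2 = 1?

1

w2 = w1 NOR b must be 1, so both w1 = 0 and b = 0.
w1 = c OR a must be 0, so both c = 0 and a = 0.
Satisfying assignments:
  a=0, b=0, c=0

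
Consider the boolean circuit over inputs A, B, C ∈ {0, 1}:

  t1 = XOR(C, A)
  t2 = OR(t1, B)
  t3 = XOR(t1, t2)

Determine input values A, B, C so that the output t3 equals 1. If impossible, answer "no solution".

Check with A=0, B=1, C=0:
t1 = XOR(C, A) = XOR(0, 0) = 0
t2 = OR(t1, B) = OR(0, 1) = 1
t3 = XOR(t1, t2) = XOR(0, 1) = 1
So t3 = 1 as required.

A=0, B=1, C=0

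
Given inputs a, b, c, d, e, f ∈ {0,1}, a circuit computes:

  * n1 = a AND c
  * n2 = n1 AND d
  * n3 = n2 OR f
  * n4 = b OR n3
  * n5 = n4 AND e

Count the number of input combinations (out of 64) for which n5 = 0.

39

n5 = n4 AND e must be 0, so at least one of n4, e is 0.
Enumerating the 64 input combinations, 39 give n5 = 0 and 25 give n5 = 1.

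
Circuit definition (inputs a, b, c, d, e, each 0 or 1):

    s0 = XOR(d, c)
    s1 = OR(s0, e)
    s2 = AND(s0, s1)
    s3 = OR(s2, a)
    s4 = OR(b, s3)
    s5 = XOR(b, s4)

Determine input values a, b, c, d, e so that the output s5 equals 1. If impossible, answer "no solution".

a=1, b=0, c=0, d=0, e=0

Check with a=1, b=0, c=0, d=0, e=0:
s0 = XOR(d, c) = XOR(0, 0) = 0
s1 = OR(s0, e) = OR(0, 0) = 0
s2 = AND(s0, s1) = AND(0, 0) = 0
s3 = OR(s2, a) = OR(0, 1) = 1
s4 = OR(b, s3) = OR(0, 1) = 1
s5 = XOR(b, s4) = XOR(0, 1) = 1
So s5 = 1 as required.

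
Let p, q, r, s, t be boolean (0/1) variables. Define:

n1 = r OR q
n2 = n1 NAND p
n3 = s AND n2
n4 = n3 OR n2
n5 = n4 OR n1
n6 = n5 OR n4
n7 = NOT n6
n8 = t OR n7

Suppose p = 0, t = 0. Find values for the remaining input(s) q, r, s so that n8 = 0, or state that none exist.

q=1 r=1 s=0

Check with p = 0, t = 0 and q=1, r=1, s=0:
n1 = r OR q = 1 OR 1 = 1
n2 = n1 NAND p = 1 NAND 0 = 1
n3 = s AND n2 = 0 AND 1 = 0
n4 = n3 OR n2 = 0 OR 1 = 1
n5 = n4 OR n1 = 1 OR 1 = 1
n6 = n5 OR n4 = 1 OR 1 = 1
n7 = NOT n6 = NOT 1 = 0
n8 = t OR n7 = 0 OR 0 = 0
So n8 = 0.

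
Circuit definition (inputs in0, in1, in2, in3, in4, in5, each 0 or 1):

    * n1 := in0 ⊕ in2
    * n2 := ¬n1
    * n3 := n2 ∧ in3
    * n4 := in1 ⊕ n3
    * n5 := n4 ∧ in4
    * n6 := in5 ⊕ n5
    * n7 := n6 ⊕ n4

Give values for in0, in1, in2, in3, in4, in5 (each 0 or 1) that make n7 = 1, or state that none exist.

n7 = n6 ⊕ n4 must be 1, so n6 and n4 differ.
Check with in0=1, in1=1, in2=0, in3=0, in4=1, in5=1:
n1 = in0 ⊕ in2 = 1 ⊕ 0 = 1
n2 = ¬n1 = ¬1 = 0
n3 = n2 ∧ in3 = 0 ∧ 0 = 0
n4 = in1 ⊕ n3 = 1 ⊕ 0 = 1
n5 = n4 ∧ in4 = 1 ∧ 1 = 1
n6 = in5 ⊕ n5 = 1 ⊕ 1 = 0
n7 = n6 ⊕ n4 = 0 ⊕ 1 = 1
So n7 = 1 as required.

in0=1, in1=1, in2=0, in3=0, in4=1, in5=1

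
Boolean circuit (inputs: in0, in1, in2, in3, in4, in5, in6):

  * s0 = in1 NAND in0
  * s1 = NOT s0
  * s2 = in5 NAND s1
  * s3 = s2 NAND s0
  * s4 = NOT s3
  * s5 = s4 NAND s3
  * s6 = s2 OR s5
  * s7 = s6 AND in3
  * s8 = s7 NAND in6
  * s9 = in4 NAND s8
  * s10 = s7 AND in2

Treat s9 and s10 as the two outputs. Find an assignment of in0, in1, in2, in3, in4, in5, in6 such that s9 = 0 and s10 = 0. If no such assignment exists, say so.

Check with in0=1 in1=1 in2=1 in3=0 in4=1 in5=1 in6=1:
s0 = in1 NAND in0 = 1 NAND 1 = 0
s1 = NOT s0 = NOT 0 = 1
s2 = in5 NAND s1 = 1 NAND 1 = 0
s3 = s2 NAND s0 = 0 NAND 0 = 1
s4 = NOT s3 = NOT 1 = 0
s5 = s4 NAND s3 = 0 NAND 1 = 1
s6 = s2 OR s5 = 0 OR 1 = 1
s7 = s6 AND in3 = 1 AND 0 = 0
s8 = s7 NAND in6 = 0 NAND 1 = 1
s9 = in4 NAND s8 = 1 NAND 1 = 0
s10 = s7 AND in2 = 0 AND 1 = 0
So s9 = 0 and s10 = 0.

in0=1 in1=1 in2=1 in3=0 in4=1 in5=1 in6=1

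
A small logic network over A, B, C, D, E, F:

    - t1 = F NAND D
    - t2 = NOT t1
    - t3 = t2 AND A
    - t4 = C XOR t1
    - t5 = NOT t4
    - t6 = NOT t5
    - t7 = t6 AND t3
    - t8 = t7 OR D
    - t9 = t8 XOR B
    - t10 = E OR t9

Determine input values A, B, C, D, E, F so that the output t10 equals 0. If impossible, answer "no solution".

A=0, B=0, C=0, D=0, E=0, F=0

t10 = E OR t9 must be 0, so both E = 0 and t9 = 0.
Check with A=0, B=0, C=0, D=0, E=0, F=0:
t1 = F NAND D = 0 NAND 0 = 1
t2 = NOT t1 = NOT 1 = 0
t3 = t2 AND A = 0 AND 0 = 0
t4 = C XOR t1 = 0 XOR 1 = 1
t5 = NOT t4 = NOT 1 = 0
t6 = NOT t5 = NOT 0 = 1
t7 = t6 AND t3 = 1 AND 0 = 0
t8 = t7 OR D = 0 OR 0 = 0
t9 = t8 XOR B = 0 XOR 0 = 0
t10 = E OR t9 = 0 OR 0 = 0
So t10 = 0 as required.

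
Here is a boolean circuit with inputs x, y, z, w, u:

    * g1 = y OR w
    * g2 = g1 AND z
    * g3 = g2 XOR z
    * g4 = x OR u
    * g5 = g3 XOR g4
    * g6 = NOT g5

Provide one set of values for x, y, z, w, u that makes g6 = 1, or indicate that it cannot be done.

Check with x=0, y=0, z=1, w=0, u=1:
g1 = y OR w = 0 OR 0 = 0
g2 = g1 AND z = 0 AND 1 = 0
g3 = g2 XOR z = 0 XOR 1 = 1
g4 = x OR u = 0 OR 1 = 1
g5 = g3 XOR g4 = 1 XOR 1 = 0
g6 = NOT g5 = NOT 0 = 1
So g6 = 1 as required.

x=0, y=0, z=1, w=0, u=1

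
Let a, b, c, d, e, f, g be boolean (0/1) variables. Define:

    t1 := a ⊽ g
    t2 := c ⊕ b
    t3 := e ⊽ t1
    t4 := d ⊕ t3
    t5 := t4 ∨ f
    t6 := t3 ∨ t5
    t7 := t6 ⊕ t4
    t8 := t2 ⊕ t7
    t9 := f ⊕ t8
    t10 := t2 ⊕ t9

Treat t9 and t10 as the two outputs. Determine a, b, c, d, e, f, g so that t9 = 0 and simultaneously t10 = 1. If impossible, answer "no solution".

a=0 b=1 c=0 d=1 e=0 f=0 g=1

Check with a=0 b=1 c=0 d=1 e=0 f=0 g=1:
t1 = a ⊽ g = 0 ⊽ 1 = 0
t2 = c ⊕ b = 0 ⊕ 1 = 1
t3 = e ⊽ t1 = 0 ⊽ 0 = 1
t4 = d ⊕ t3 = 1 ⊕ 1 = 0
t5 = t4 ∨ f = 0 ∨ 0 = 0
t6 = t3 ∨ t5 = 1 ∨ 0 = 1
t7 = t6 ⊕ t4 = 1 ⊕ 0 = 1
t8 = t2 ⊕ t7 = 1 ⊕ 1 = 0
t9 = f ⊕ t8 = 0 ⊕ 0 = 0
t10 = t2 ⊕ t9 = 1 ⊕ 0 = 1
So t9 = 0 and t10 = 1.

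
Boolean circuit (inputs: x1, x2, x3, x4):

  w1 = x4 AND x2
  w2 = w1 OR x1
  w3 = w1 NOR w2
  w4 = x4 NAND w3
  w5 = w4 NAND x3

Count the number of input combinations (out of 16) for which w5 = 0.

7

w5 = w4 NAND x3 must be 0, so both w4 = 1 and x3 = 1.
w4 = x4 NAND w3 must be 1, so at least one of x4, w3 is 0.
Enumerating the 16 input combinations, 7 give w5 = 0 and 9 give w5 = 1.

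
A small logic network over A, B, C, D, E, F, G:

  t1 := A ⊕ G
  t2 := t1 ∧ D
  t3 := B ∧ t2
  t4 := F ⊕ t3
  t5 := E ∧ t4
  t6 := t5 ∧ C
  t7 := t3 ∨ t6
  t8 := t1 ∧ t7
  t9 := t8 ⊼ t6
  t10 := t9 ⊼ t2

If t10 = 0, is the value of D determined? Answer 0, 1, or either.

1

t10 = t9 ⊼ t2 must be 0, so both t9 = 1 and t2 = 1.
t9 = t8 ⊼ t6 must be 1, so at least one of t8, t6 is 0.
t2 = t1 ∧ D must be 1, so both t1 = 1 and D = 1.
Every assignment with t10 = 0 has D = 1; there are 28 such assignment(s).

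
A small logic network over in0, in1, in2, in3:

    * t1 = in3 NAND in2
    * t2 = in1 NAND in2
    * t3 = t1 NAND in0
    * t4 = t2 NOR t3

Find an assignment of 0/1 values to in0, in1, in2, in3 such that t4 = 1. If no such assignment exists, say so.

t4 = t2 NOR t3 must be 1, so both t2 = 0 and t3 = 0.
Check with in0=1 in1=1 in2=1 in3=0:
t1 = in3 NAND in2 = 0 NAND 1 = 1
t2 = in1 NAND in2 = 1 NAND 1 = 0
t3 = t1 NAND in0 = 1 NAND 1 = 0
t4 = t2 NOR t3 = 0 NOR 0 = 1
So t4 = 1 as required.

in0=1 in1=1 in2=1 in3=0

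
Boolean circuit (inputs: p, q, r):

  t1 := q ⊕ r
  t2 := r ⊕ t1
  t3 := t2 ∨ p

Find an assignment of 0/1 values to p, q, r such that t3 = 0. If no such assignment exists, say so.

t3 = t2 ∨ p must be 0, so both t2 = 0 and p = 0.
Check with p=0, q=0, r=1:
t1 = q ⊕ r = 0 ⊕ 1 = 1
t2 = r ⊕ t1 = 1 ⊕ 1 = 0
t3 = t2 ∨ p = 0 ∨ 0 = 0
So t3 = 0 as required.

p=0, q=0, r=1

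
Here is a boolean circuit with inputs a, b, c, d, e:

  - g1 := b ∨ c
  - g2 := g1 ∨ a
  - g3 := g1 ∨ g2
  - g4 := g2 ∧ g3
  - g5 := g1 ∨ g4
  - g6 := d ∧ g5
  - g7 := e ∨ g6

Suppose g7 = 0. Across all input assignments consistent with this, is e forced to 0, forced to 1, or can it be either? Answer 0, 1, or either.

g7 = e ∨ g6 must be 0, so both e = 0 and g6 = 0.
g6 = d ∧ g5 must be 0, so at least one of d, g5 is 0.
Every assignment with g7 = 0 has e = 0; there are 9 such assignment(s).

0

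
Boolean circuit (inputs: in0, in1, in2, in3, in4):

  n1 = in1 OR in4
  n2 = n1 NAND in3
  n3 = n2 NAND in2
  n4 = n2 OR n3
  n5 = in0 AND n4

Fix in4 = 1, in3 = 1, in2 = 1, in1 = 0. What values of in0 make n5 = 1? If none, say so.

in0=1

n5 = in0 AND n4 must be 1, so both in0 = 1 and n4 = 1.
n4 = n2 OR n3 must be 1, so at least one of n2, n3 is 1.
Check with in4 = 1, in3 = 1, in2 = 1, in1 = 0 and in0=1:
n1 = in1 OR in4 = 0 OR 1 = 1
n2 = n1 NAND in3 = 1 NAND 1 = 0
n3 = n2 NAND in2 = 0 NAND 1 = 1
n4 = n2 OR n3 = 0 OR 1 = 1
n5 = in0 AND n4 = 1 AND 1 = 1
So n5 = 1.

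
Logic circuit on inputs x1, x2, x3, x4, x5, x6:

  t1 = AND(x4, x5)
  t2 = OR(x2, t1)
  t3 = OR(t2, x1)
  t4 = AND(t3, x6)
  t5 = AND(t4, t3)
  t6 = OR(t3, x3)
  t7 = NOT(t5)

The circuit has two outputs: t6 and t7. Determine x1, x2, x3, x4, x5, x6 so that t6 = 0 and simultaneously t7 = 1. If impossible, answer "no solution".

x1=0 x2=0 x3=0 x4=0 x5=0 x6=1

Check with x1=0 x2=0 x3=0 x4=0 x5=0 x6=1:
t1 = AND(x4, x5) = AND(0, 0) = 0
t2 = OR(x2, t1) = OR(0, 0) = 0
t3 = OR(t2, x1) = OR(0, 0) = 0
t4 = AND(t3, x6) = AND(0, 1) = 0
t5 = AND(t4, t3) = AND(0, 0) = 0
t6 = OR(t3, x3) = OR(0, 0) = 0
t7 = NOT(t5) = NOT 0 = 1
So t6 = 0 and t7 = 1.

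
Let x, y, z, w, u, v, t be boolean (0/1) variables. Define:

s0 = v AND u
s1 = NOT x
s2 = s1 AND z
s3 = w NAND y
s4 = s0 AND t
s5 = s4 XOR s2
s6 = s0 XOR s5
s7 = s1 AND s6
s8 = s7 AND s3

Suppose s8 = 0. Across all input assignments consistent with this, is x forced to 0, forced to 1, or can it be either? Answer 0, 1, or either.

Both values of x occur among assignments with s8 = 0:
  x=0: x=0, y=0, z=0, w=0, u=0, v=0, t=0
  x=1: x=1, y=0, z=0, w=0, u=0, v=0, t=0

either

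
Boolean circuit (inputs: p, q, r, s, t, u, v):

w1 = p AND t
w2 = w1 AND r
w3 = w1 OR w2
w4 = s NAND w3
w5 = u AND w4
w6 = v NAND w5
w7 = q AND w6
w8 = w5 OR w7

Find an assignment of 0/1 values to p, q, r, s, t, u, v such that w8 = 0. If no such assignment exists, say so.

w8 = w5 OR w7 must be 0, so both w5 = 0 and w7 = 0.
w5 = u AND w4 must be 0, so at least one of u, w4 is 0.
Check with p=1 q=0 r=0 s=0 t=1 u=0 v=0:
w1 = p AND t = 1 AND 1 = 1
w2 = w1 AND r = 1 AND 0 = 0
w3 = w1 OR w2 = 1 OR 0 = 1
w4 = s NAND w3 = 0 NAND 1 = 1
w5 = u AND w4 = 0 AND 1 = 0
w6 = v NAND w5 = 0 NAND 0 = 1
w7 = q AND w6 = 0 AND 1 = 0
w8 = w5 OR w7 = 0 OR 0 = 0
So w8 = 0 as required.

p=1 q=0 r=0 s=0 t=1 u=0 v=0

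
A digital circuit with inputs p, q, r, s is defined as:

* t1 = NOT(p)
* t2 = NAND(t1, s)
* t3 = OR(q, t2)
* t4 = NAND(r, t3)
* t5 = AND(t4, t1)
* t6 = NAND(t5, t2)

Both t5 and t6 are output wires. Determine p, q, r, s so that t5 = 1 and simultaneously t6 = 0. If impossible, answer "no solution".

p=0, q=1, r=0, s=0

Check with p=0, q=1, r=0, s=0:
t1 = NOT(p) = NOT 0 = 1
t2 = NAND(t1, s) = NAND(1, 0) = 1
t3 = OR(q, t2) = OR(1, 1) = 1
t4 = NAND(r, t3) = NAND(0, 1) = 1
t5 = AND(t4, t1) = AND(1, 1) = 1
t6 = NAND(t5, t2) = NAND(1, 1) = 0
So t5 = 1 and t6 = 0.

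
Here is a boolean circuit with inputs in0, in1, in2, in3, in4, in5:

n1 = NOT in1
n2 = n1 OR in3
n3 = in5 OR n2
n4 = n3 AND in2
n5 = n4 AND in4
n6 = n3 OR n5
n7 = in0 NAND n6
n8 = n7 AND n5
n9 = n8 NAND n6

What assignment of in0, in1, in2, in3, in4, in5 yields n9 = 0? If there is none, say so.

in0=0, in1=1, in2=1, in3=0, in4=1, in5=1

Check with in0=0, in1=1, in2=1, in3=0, in4=1, in5=1:
n1 = NOT in1 = NOT 1 = 0
n2 = n1 OR in3 = 0 OR 0 = 0
n3 = in5 OR n2 = 1 OR 0 = 1
n4 = n3 AND in2 = 1 AND 1 = 1
n5 = n4 AND in4 = 1 AND 1 = 1
n6 = n3 OR n5 = 1 OR 1 = 1
n7 = in0 NAND n6 = 0 NAND 1 = 1
n8 = n7 AND n5 = 1 AND 1 = 1
n9 = n8 NAND n6 = 1 NAND 1 = 0
So n9 = 0 as required.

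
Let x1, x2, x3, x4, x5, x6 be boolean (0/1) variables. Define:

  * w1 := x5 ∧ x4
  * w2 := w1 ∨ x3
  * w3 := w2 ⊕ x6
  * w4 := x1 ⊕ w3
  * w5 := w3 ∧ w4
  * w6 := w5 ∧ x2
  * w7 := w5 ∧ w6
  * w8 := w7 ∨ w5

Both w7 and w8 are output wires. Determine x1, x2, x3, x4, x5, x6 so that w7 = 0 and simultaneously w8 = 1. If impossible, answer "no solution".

x1=0, x2=0, x3=1, x4=0, x5=1, x6=0

Check with x1=0, x2=0, x3=1, x4=0, x5=1, x6=0:
w1 = x5 ∧ x4 = 1 ∧ 0 = 0
w2 = w1 ∨ x3 = 0 ∨ 1 = 1
w3 = w2 ⊕ x6 = 1 ⊕ 0 = 1
w4 = x1 ⊕ w3 = 0 ⊕ 1 = 1
w5 = w3 ∧ w4 = 1 ∧ 1 = 1
w6 = w5 ∧ x2 = 1 ∧ 0 = 0
w7 = w5 ∧ w6 = 1 ∧ 0 = 0
w8 = w7 ∨ w5 = 0 ∨ 1 = 1
So w7 = 0 and w8 = 1.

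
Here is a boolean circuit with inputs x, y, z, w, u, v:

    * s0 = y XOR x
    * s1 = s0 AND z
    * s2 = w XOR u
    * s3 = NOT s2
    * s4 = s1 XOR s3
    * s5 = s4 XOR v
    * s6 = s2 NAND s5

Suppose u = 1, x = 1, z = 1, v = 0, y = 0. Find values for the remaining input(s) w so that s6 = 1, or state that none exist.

w=1

s6 = s2 NAND s5 must be 1, so at least one of s2, s5 is 0.
Check with u = 1, x = 1, z = 1, v = 0, y = 0 and w=1:
s0 = y XOR x = 0 XOR 1 = 1
s1 = s0 AND z = 1 AND 1 = 1
s2 = w XOR u = 1 XOR 1 = 0
s3 = NOT s2 = NOT 0 = 1
s4 = s1 XOR s3 = 1 XOR 1 = 0
s5 = s4 XOR v = 0 XOR 0 = 0
s6 = s2 NAND s5 = 0 NAND 0 = 1
So s6 = 1.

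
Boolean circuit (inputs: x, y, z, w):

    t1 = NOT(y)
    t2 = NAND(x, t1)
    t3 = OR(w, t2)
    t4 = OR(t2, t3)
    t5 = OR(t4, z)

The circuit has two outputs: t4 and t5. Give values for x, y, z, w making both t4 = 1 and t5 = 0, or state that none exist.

Across all 16 input combinations, none give both t4 = 1 and t5 = 0.

no solution exists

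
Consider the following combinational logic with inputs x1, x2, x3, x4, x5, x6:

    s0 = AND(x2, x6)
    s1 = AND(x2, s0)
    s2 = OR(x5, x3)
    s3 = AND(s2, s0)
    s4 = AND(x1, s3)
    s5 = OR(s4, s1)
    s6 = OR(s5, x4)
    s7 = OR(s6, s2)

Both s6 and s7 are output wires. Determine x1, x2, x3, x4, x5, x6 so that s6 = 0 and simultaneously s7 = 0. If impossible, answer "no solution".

x1=0, x2=1, x3=0, x4=0, x5=0, x6=0

Check with x1=0, x2=1, x3=0, x4=0, x5=0, x6=0:
s0 = AND(x2, x6) = AND(1, 0) = 0
s1 = AND(x2, s0) = AND(1, 0) = 0
s2 = OR(x5, x3) = OR(0, 0) = 0
s3 = AND(s2, s0) = AND(0, 0) = 0
s4 = AND(x1, s3) = AND(0, 0) = 0
s5 = OR(s4, s1) = OR(0, 0) = 0
s6 = OR(s5, x4) = OR(0, 0) = 0
s7 = OR(s6, s2) = OR(0, 0) = 0
So s6 = 0 and s7 = 0.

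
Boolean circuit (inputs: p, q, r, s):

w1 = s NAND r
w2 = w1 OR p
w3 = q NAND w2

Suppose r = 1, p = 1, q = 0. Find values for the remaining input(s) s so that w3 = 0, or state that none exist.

no solution exists

With r = 1, p = 1, q = 0 fixed, none of the 2 settings of s give w3 = 0.
For example, with s=0:
w1 = s NAND r = 0 NAND 1 = 1
w2 = w1 OR p = 1 OR 1 = 1
w3 = q NAND w2 = 0 NAND 1 = 1
giving w3 = 1 ≠ 0.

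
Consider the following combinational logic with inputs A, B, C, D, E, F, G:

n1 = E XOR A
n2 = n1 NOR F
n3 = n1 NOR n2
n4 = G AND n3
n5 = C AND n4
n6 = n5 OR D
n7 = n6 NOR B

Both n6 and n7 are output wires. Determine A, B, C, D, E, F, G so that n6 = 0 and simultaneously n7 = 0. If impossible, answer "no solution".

Check with A=0, B=1, C=1, D=0, E=0, F=0, G=0:
n1 = E XOR A = 0 XOR 0 = 0
n2 = n1 NOR F = 0 NOR 0 = 1
n3 = n1 NOR n2 = 0 NOR 1 = 0
n4 = G AND n3 = 0 AND 0 = 0
n5 = C AND n4 = 1 AND 0 = 0
n6 = n5 OR D = 0 OR 0 = 0
n7 = n6 NOR B = 0 NOR 1 = 0
So n6 = 0 and n7 = 0.

A=0, B=1, C=1, D=0, E=0, F=0, G=0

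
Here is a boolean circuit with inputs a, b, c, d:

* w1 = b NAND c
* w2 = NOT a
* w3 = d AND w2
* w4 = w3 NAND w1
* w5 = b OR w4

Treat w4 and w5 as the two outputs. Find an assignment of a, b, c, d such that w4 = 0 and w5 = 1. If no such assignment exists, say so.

a=0 b=1 c=0 d=1

Check with a=0 b=1 c=0 d=1:
w1 = b NAND c = 1 NAND 0 = 1
w2 = NOT a = NOT 0 = 1
w3 = d AND w2 = 1 AND 1 = 1
w4 = w3 NAND w1 = 1 NAND 1 = 0
w5 = b OR w4 = 1 OR 0 = 1
So w4 = 0 and w5 = 1.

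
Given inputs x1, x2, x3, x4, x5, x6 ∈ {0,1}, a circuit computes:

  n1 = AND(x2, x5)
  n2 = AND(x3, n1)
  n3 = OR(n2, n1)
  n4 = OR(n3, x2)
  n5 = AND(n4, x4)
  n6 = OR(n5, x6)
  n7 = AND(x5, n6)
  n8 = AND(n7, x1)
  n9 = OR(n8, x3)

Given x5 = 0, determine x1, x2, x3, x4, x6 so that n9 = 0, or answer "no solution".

n9 = OR(n8, x3) must be 0, so both n8 = 0 and x3 = 0.
Check with x5 = 0 and x1=1, x2=1, x3=0, x4=0, x6=1:
n1 = AND(x2, x5) = AND(1, 0) = 0
n2 = AND(x3, n1) = AND(0, 0) = 0
n3 = OR(n2, n1) = OR(0, 0) = 0
n4 = OR(n3, x2) = OR(0, 1) = 1
n5 = AND(n4, x4) = AND(1, 0) = 0
n6 = OR(n5, x6) = OR(0, 1) = 1
n7 = AND(x5, n6) = AND(0, 1) = 0
n8 = AND(n7, x1) = AND(0, 1) = 0
n9 = OR(n8, x3) = OR(0, 0) = 0
So n9 = 0.

x1=1, x2=1, x3=0, x4=0, x6=1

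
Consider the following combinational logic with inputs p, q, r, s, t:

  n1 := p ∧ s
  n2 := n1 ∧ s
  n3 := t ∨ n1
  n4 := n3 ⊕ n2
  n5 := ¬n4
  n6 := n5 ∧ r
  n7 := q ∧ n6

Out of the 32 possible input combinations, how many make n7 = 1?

5

n7 = q ∧ n6 must be 1, so both q = 1 and n6 = 1.
n6 = n5 ∧ r must be 1, so both n5 = 1 and r = 1.
Enumerating the 32 input combinations, 5 give n7 = 1 and 27 give n7 = 0.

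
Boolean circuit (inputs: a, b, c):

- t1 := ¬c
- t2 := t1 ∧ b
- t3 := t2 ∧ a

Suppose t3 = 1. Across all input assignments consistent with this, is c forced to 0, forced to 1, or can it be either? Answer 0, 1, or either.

t3 = t2 ∧ a must be 1, so both t2 = 1 and a = 1.
Every assignment with t3 = 1 has c = 0; there are 1 such assignment(s).
  a=1, b=1, c=0

0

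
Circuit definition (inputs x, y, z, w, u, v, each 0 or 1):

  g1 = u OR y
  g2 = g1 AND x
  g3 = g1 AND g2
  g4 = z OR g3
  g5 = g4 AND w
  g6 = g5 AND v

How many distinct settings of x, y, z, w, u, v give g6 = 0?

53

g6 = g5 AND v must be 0, so at least one of g5, v is 0.
Enumerating the 64 input combinations, 53 give g6 = 0 and 11 give g6 = 1.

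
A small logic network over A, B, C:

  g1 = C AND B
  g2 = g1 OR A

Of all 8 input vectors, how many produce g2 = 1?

g2 = g1 OR A must be 1, so at least one of g1, A is 1.
Satisfying assignments:
  A=0, B=1, C=1
  A=1, B=0, C=0
  A=1, B=0, C=1
  A=1, B=1, C=0
  A=1, B=1, C=1

5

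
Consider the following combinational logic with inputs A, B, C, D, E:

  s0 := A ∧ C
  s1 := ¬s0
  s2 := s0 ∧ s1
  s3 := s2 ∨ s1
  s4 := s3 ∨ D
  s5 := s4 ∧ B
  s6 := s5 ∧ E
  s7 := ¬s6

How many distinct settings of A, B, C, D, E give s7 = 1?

25

s7 = ¬s6 must be 1, so s6 = 0.
s6 = s5 ∧ E must be 0, so at least one of s5, E is 0.
Enumerating the 32 input combinations, 25 give s7 = 1 and 7 give s7 = 0.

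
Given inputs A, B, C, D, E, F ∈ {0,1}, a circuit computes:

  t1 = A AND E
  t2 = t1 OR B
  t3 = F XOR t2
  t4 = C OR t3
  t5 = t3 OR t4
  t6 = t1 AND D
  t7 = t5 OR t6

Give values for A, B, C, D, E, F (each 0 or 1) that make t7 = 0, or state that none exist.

Check with A=0 B=1 C=0 D=1 E=0 F=1:
t1 = A AND E = 0 AND 0 = 0
t2 = t1 OR B = 0 OR 1 = 1
t3 = F XOR t2 = 1 XOR 1 = 0
t4 = C OR t3 = 0 OR 0 = 0
t5 = t3 OR t4 = 0 OR 0 = 0
t6 = t1 AND D = 0 AND 1 = 0
t7 = t5 OR t6 = 0 OR 0 = 0
So t7 = 0 as required.

A=0 B=1 C=0 D=1 E=0 F=1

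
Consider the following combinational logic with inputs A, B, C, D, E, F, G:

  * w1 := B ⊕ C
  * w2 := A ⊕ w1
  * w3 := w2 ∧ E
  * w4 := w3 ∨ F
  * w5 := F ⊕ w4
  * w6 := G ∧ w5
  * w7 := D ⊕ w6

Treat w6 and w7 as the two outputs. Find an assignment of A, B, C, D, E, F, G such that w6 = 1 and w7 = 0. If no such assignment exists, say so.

Check with A=0, B=0, C=1, D=1, E=1, F=0, G=1:
w1 = B ⊕ C = 0 ⊕ 1 = 1
w2 = A ⊕ w1 = 0 ⊕ 1 = 1
w3 = w2 ∧ E = 1 ∧ 1 = 1
w4 = w3 ∨ F = 1 ∨ 0 = 1
w5 = F ⊕ w4 = 0 ⊕ 1 = 1
w6 = G ∧ w5 = 1 ∧ 1 = 1
w7 = D ⊕ w6 = 1 ⊕ 1 = 0
So w6 = 1 and w7 = 0.

A=0, B=0, C=1, D=1, E=1, F=0, G=1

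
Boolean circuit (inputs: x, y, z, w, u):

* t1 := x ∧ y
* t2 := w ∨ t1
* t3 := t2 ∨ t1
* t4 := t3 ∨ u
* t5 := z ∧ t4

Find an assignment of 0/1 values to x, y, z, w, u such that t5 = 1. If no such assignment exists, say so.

t5 = z ∧ t4 must be 1, so both z = 1 and t4 = 1.
t4 = t3 ∨ u must be 1, so at least one of t3, u is 1.
Check with x=0 y=1 z=1 w=0 u=1:
t1 = x ∧ y = 0 ∧ 1 = 0
t2 = w ∨ t1 = 0 ∨ 0 = 0
t3 = t2 ∨ t1 = 0 ∨ 0 = 0
t4 = t3 ∨ u = 0 ∨ 1 = 1
t5 = z ∧ t4 = 1 ∧ 1 = 1
So t5 = 1 as required.

x=0 y=1 z=1 w=0 u=1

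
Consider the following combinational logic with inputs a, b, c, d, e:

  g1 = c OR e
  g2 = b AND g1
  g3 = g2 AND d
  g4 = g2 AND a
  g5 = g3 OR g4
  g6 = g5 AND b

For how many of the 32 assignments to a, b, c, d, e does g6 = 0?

23

g6 = g5 AND b must be 0, so at least one of g5, b is 0.
Enumerating the 32 input combinations, 23 give g6 = 0 and 9 give g6 = 1.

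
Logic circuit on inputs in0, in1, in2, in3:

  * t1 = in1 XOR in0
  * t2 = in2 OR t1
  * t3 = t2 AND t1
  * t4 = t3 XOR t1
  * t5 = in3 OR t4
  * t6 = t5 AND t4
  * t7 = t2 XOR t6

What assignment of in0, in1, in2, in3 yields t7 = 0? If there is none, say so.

t7 = t2 XOR t6 must be 0, so t2 and t6 are equal.
Check with in0=1, in1=1, in2=0, in3=1:
t1 = in1 XOR in0 = 1 XOR 1 = 0
t2 = in2 OR t1 = 0 OR 0 = 0
t3 = t2 AND t1 = 0 AND 0 = 0
t4 = t3 XOR t1 = 0 XOR 0 = 0
t5 = in3 OR t4 = 1 OR 0 = 1
t6 = t5 AND t4 = 1 AND 0 = 0
t7 = t2 XOR t6 = 0 XOR 0 = 0
So t7 = 0 as required.

in0=1, in1=1, in2=0, in3=1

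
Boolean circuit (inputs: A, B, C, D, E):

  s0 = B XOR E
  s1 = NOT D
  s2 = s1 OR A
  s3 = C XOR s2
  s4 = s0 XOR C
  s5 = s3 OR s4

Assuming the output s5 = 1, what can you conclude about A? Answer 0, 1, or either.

either

Both values of A occur among assignments with s5 = 1:
  A=0: A=0, B=0, C=0, D=0, E=0
  A=1: A=1, B=0, C=0, D=0, E=0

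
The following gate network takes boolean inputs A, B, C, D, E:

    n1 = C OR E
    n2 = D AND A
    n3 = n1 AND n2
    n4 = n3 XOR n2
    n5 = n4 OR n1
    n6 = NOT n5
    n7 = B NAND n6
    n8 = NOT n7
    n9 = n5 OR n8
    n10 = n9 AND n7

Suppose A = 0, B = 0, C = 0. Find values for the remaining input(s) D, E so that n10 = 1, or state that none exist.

Check with A = 0, B = 0, C = 0 and D=0, E=1:
n1 = C OR E = 0 OR 1 = 1
n2 = D AND A = 0 AND 0 = 0
n3 = n1 AND n2 = 1 AND 0 = 0
n4 = n3 XOR n2 = 0 XOR 0 = 0
n5 = n4 OR n1 = 0 OR 1 = 1
n6 = NOT n5 = NOT 1 = 0
n7 = B NAND n6 = 0 NAND 0 = 1
n8 = NOT n7 = NOT 1 = 0
n9 = n5 OR n8 = 1 OR 0 = 1
n10 = n9 AND n7 = 1 AND 1 = 1
So n10 = 1.

D=0, E=1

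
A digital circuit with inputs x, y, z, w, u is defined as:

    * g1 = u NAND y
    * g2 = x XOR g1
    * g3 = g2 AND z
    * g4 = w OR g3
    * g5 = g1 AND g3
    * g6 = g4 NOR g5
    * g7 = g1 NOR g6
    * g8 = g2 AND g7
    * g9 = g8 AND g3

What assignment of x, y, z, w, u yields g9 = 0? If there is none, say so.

x=0 y=0 z=0 w=1 u=1

g9 = g8 AND g3 must be 0, so at least one of g8, g3 is 0.
Check with x=0 y=0 z=0 w=1 u=1:
g1 = u NAND y = 1 NAND 0 = 1
g2 = x XOR g1 = 0 XOR 1 = 1
g3 = g2 AND z = 1 AND 0 = 0
g4 = w OR g3 = 1 OR 0 = 1
g5 = g1 AND g3 = 1 AND 0 = 0
g6 = g4 NOR g5 = 1 NOR 0 = 0
g7 = g1 NOR g6 = 1 NOR 0 = 0
g8 = g2 AND g7 = 1 AND 0 = 0
g9 = g8 AND g3 = 0 AND 0 = 0
So g9 = 0 as required.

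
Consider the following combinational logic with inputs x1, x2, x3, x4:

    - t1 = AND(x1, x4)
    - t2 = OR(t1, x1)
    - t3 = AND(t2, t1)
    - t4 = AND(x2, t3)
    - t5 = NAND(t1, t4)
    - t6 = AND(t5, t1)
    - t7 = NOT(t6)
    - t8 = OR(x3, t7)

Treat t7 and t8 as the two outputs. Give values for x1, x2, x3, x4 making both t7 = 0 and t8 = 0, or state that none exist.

x1=1 x2=0 x3=0 x4=1

Check with x1=1 x2=0 x3=0 x4=1:
t1 = AND(x1, x4) = AND(1, 1) = 1
t2 = OR(t1, x1) = OR(1, 1) = 1
t3 = AND(t2, t1) = AND(1, 1) = 1
t4 = AND(x2, t3) = AND(0, 1) = 0
t5 = NAND(t1, t4) = NAND(1, 0) = 1
t6 = AND(t5, t1) = AND(1, 1) = 1
t7 = NOT(t6) = NOT 1 = 0
t8 = OR(x3, t7) = OR(0, 0) = 0
So t7 = 0 and t8 = 0.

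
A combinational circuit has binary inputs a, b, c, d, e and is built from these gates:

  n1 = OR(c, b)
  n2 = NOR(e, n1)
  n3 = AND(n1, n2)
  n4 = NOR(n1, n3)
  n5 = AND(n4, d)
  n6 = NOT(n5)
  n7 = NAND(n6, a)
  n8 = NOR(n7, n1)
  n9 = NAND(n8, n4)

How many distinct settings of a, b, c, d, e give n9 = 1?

30

n9 = NAND(n8, n4) must be 1, so at least one of n8, n4 is 0.
Enumerating the 32 input combinations, 30 give n9 = 1 and 2 give n9 = 0.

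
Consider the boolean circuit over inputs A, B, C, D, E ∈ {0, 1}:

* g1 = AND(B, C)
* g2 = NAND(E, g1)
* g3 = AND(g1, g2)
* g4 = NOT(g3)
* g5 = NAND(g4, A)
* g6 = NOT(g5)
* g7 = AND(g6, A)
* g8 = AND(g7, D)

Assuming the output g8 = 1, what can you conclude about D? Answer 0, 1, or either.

g8 = AND(g7, D) must be 1, so both g7 = 1 and D = 1.
Every assignment with g8 = 1 has D = 1; there are 7 such assignment(s).

1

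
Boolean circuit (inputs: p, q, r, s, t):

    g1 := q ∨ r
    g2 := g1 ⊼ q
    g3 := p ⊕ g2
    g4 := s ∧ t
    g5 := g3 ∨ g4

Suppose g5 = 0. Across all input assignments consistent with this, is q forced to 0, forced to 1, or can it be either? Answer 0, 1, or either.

either

Both values of q occur among assignments with g5 = 0:
  q=0: p=1, q=0, r=0, s=0, t=0
  q=1: p=0, q=1, r=0, s=0, t=0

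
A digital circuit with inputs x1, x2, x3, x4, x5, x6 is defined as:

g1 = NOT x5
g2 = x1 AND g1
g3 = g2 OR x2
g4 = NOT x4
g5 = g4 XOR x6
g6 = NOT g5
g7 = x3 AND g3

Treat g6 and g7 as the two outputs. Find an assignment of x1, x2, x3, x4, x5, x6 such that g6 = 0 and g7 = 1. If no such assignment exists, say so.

x1=1, x2=1, x3=1, x4=0, x5=0, x6=0

Check with x1=1, x2=1, x3=1, x4=0, x5=0, x6=0:
g1 = NOT x5 = NOT 0 = 1
g2 = x1 AND g1 = 1 AND 1 = 1
g3 = g2 OR x2 = 1 OR 1 = 1
g4 = NOT x4 = NOT 0 = 1
g5 = g4 XOR x6 = 1 XOR 0 = 1
g6 = NOT g5 = NOT 1 = 0
g7 = x3 AND g3 = 1 AND 1 = 1
So g6 = 0 and g7 = 1.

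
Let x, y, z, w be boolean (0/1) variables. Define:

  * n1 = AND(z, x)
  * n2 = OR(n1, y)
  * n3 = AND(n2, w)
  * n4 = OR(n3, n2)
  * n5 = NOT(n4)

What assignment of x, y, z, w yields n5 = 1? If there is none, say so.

n5 = NOT(n4) must be 1, so n4 = 0.
n4 = OR(n3, n2) must be 0, so both n3 = 0 and n2 = 0.
n3 = AND(n2, w) must be 0, so at least one of n2, w is 0.
Check with x=0, y=0, z=1, w=0:
n1 = AND(z, x) = AND(1, 0) = 0
n2 = OR(n1, y) = OR(0, 0) = 0
n3 = AND(n2, w) = AND(0, 0) = 0
n4 = OR(n3, n2) = OR(0, 0) = 0
n5 = NOT(n4) = NOT 0 = 1
So n5 = 1 as required.

x=0, y=0, z=1, w=0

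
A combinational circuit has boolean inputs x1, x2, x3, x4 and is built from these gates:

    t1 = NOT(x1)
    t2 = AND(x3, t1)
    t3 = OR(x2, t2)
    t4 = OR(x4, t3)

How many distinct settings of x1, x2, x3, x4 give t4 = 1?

13

t4 = OR(x4, t3) must be 1, so at least one of x4, t3 is 1.
Enumerating the 16 input combinations, 13 give t4 = 1 and 3 give t4 = 0.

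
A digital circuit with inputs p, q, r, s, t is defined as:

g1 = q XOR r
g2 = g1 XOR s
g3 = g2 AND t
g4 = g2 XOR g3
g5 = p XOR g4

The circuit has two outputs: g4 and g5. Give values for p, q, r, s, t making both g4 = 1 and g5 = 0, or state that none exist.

Check with p=1, q=0, r=0, s=1, t=0:
g1 = q XOR r = 0 XOR 0 = 0
g2 = g1 XOR s = 0 XOR 1 = 1
g3 = g2 AND t = 1 AND 0 = 0
g4 = g2 XOR g3 = 1 XOR 0 = 1
g5 = p XOR g4 = 1 XOR 1 = 0
So g4 = 1 and g5 = 0.

p=1, q=0, r=0, s=1, t=0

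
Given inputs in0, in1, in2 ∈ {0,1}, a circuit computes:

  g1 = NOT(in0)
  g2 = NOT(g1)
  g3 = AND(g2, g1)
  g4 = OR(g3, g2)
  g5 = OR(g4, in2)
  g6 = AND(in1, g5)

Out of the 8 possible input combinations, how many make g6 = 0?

5

g6 = AND(in1, g5) must be 0, so at least one of in1, g5 is 0.
Satisfying assignments:
  in0=0, in1=0, in2=0
  in0=0, in1=0, in2=1
  in0=0, in1=1, in2=0
  in0=1, in1=0, in2=0
  in0=1, in1=0, in2=1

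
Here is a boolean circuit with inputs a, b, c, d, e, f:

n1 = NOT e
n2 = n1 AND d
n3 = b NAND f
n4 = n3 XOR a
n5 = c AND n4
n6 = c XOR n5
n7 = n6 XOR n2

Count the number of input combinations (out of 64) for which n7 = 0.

40

n7 = n6 XOR n2 must be 0, so n6 and n2 are equal.
Enumerating the 64 input combinations, 40 give n7 = 0 and 24 give n7 = 1.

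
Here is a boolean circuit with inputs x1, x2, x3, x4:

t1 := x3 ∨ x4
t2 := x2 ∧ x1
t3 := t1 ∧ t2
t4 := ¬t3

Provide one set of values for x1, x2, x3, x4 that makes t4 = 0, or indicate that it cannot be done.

x1=1, x2=1, x3=0, x4=1

Check with x1=1, x2=1, x3=0, x4=1:
t1 = x3 ∨ x4 = 0 ∨ 1 = 1
t2 = x2 ∧ x1 = 1 ∧ 1 = 1
t3 = t1 ∧ t2 = 1 ∧ 1 = 1
t4 = ¬t3 = ¬1 = 0
So t4 = 0 as required.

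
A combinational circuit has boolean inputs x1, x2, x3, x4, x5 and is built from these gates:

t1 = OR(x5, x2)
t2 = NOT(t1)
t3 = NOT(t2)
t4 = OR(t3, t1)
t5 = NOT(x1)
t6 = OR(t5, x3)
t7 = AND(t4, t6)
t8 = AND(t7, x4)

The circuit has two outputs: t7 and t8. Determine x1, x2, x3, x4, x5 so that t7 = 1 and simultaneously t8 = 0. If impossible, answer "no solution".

x1=1, x2=1, x3=1, x4=0, x5=1

Check with x1=1, x2=1, x3=1, x4=0, x5=1:
t1 = OR(x5, x2) = OR(1, 1) = 1
t2 = NOT(t1) = NOT 1 = 0
t3 = NOT(t2) = NOT 0 = 1
t4 = OR(t3, t1) = OR(1, 1) = 1
t5 = NOT(x1) = NOT 1 = 0
t6 = OR(t5, x3) = OR(0, 1) = 1
t7 = AND(t4, t6) = AND(1, 1) = 1
t8 = AND(t7, x4) = AND(1, 0) = 0
So t7 = 1 and t8 = 0.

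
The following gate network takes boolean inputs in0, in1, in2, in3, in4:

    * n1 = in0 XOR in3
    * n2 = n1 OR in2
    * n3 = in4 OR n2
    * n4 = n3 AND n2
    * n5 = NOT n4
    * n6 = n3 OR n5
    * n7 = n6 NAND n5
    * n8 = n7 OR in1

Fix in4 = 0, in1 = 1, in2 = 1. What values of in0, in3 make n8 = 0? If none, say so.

no solution exists

With in4 = 0, in1 = 1, in2 = 1 fixed, none of the 4 settings of in0, in3 give n8 = 0.
For example, with in0=1, in3=0:
n1 = in0 XOR in3 = 1 XOR 0 = 1
n2 = n1 OR in2 = 1 OR 1 = 1
n3 = in4 OR n2 = 0 OR 1 = 1
n4 = n3 AND n2 = 1 AND 1 = 1
n5 = NOT n4 = NOT 1 = 0
n6 = n3 OR n5 = 1 OR 0 = 1
n7 = n6 NAND n5 = 1 NAND 0 = 1
n8 = n7 OR in1 = 1 OR 1 = 1
giving n8 = 1 ≠ 0.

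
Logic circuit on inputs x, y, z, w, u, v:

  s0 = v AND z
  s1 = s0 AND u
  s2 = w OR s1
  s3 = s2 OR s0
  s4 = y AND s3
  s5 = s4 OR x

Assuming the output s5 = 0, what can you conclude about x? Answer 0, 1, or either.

s5 = s4 OR x must be 0, so both s4 = 0 and x = 0.
Every assignment with s5 = 0 has x = 0; there are 22 such assignment(s).

0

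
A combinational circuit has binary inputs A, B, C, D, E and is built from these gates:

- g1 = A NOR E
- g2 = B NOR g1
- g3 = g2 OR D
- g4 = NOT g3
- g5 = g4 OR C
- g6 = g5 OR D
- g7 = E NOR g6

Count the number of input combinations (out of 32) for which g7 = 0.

g7 = E NOR g6 must be 0, so at least one of E, g6 is 1.
Enumerating the 32 input combinations, 31 give g7 = 0 and 1 give g7 = 1.

31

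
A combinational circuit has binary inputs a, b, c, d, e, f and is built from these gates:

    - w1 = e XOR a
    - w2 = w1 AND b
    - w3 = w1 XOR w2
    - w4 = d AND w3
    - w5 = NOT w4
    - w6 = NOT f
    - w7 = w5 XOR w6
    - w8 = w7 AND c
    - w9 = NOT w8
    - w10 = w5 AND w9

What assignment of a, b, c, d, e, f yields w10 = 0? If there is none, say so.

a=1 b=1 c=1 d=0 e=0 f=1

Check with a=1 b=1 c=1 d=0 e=0 f=1:
w1 = e XOR a = 0 XOR 1 = 1
w2 = w1 AND b = 1 AND 1 = 1
w3 = w1 XOR w2 = 1 XOR 1 = 0
w4 = d AND w3 = 0 AND 0 = 0
w5 = NOT w4 = NOT 0 = 1
w6 = NOT f = NOT 1 = 0
w7 = w5 XOR w6 = 1 XOR 0 = 1
w8 = w7 AND c = 1 AND 1 = 1
w9 = NOT w8 = NOT 1 = 0
w10 = w5 AND w9 = 1 AND 0 = 0
So w10 = 0 as required.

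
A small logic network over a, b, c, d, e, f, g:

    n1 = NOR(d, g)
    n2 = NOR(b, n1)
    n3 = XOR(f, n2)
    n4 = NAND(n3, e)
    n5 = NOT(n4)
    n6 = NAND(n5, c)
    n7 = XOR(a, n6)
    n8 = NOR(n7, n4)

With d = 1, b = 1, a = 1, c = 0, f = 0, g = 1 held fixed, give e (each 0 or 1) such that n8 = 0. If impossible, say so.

Check with d = 1, b = 1, a = 1, c = 0, f = 0, g = 1 and e=1:
n1 = NOR(d, g) = NOR(1, 1) = 0
n2 = NOR(b, n1) = NOR(1, 0) = 0
n3 = XOR(f, n2) = XOR(0, 0) = 0
n4 = NAND(n3, e) = NAND(0, 1) = 1
n5 = NOT(n4) = NOT 1 = 0
n6 = NAND(n5, c) = NAND(0, 0) = 1
n7 = XOR(a, n6) = XOR(1, 1) = 0
n8 = NOR(n7, n4) = NOR(0, 1) = 0
So n8 = 0.

e=1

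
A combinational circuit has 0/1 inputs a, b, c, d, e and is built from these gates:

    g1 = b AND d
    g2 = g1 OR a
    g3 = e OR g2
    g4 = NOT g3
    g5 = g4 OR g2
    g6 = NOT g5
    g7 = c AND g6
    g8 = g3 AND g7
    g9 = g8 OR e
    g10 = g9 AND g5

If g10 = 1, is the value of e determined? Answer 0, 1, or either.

g10 = g9 AND g5 must be 1, so both g9 = 1 and g5 = 1.
Every assignment with g10 = 1 has e = 1; there are 10 such assignment(s).

1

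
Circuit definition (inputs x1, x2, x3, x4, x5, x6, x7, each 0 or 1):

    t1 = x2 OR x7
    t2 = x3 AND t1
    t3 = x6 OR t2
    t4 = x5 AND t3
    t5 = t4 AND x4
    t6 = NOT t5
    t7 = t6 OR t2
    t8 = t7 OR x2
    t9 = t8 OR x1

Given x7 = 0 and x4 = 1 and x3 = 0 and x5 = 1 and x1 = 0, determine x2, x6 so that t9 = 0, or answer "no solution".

t9 = t8 OR x1 must be 0, so both t8 = 0 and x1 = 0.
t8 = t7 OR x2 must be 0, so both t7 = 0 and x2 = 0.
Check with x7 = 0 and x4 = 1 and x3 = 0 and x5 = 1 and x1 = 0 and x2=0, x6=1:
t1 = x2 OR x7 = 0 OR 0 = 0
t2 = x3 AND t1 = 0 AND 0 = 0
t3 = x6 OR t2 = 1 OR 0 = 1
t4 = x5 AND t3 = 1 AND 1 = 1
t5 = t4 AND x4 = 1 AND 1 = 1
t6 = NOT t5 = NOT 1 = 0
t7 = t6 OR t2 = 0 OR 0 = 0
t8 = t7 OR x2 = 0 OR 0 = 0
t9 = t8 OR x1 = 0 OR 0 = 0
So t9 = 0.

x2=0, x6=1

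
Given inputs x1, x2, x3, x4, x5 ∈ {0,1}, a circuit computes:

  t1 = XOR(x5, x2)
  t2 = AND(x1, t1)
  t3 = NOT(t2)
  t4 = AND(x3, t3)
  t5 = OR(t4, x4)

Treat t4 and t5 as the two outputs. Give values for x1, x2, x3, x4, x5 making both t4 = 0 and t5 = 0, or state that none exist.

x1=1, x2=1, x3=0, x4=0, x5=1

Check with x1=1, x2=1, x3=0, x4=0, x5=1:
t1 = XOR(x5, x2) = XOR(1, 1) = 0
t2 = AND(x1, t1) = AND(1, 0) = 0
t3 = NOT(t2) = NOT 0 = 1
t4 = AND(x3, t3) = AND(0, 1) = 0
t5 = OR(t4, x4) = OR(0, 0) = 0
So t4 = 0 and t5 = 0.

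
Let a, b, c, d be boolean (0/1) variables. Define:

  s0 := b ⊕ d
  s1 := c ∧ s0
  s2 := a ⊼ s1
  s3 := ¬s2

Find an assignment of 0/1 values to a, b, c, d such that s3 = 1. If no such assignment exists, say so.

a=1 b=1 c=1 d=0

s3 = ¬s2 must be 1, so s2 = 0.
s2 = a ⊼ s1 must be 0, so both a = 1 and s1 = 1.
s1 = c ∧ s0 must be 1, so both c = 1 and s0 = 1.
Check with a=1 b=1 c=1 d=0:
s0 = b ⊕ d = 1 ⊕ 0 = 1
s1 = c ∧ s0 = 1 ∧ 1 = 1
s2 = a ⊼ s1 = 1 ⊼ 1 = 0
s3 = ¬s2 = ¬0 = 1
So s3 = 1 as required.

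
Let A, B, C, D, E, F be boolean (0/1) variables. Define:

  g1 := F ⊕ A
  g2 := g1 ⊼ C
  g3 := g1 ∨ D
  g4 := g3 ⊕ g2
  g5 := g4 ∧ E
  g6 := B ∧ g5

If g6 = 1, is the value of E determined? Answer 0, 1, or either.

1

g6 = B ∧ g5 must be 1, so both B = 1 and g5 = 1.
g5 = g4 ∧ E must be 1, so both g4 = 1 and E = 1.
Every assignment with g6 = 1 has E = 1; there are 8 such assignment(s).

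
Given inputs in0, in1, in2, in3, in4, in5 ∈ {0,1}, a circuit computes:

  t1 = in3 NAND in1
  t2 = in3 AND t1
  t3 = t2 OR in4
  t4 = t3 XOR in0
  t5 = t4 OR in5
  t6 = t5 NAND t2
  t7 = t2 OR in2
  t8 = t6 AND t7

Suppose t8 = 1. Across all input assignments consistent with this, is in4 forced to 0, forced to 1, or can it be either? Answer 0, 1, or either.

Both values of in4 occur among assignments with t8 = 1:
  in4=0: in0=0, in1=0, in2=1, in3=0, in4=0, in5=0
  in4=1: in0=0, in1=0, in2=1, in3=0, in4=1, in5=0

either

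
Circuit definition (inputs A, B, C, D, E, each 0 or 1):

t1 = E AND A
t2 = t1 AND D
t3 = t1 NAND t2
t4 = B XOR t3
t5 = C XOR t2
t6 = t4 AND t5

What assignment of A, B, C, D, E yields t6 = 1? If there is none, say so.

t6 = t4 AND t5 must be 1, so both t4 = 1 and t5 = 1.
t4 = B XOR t3 must be 1, so B and t3 differ.
Check with A=1, B=1, C=0, D=1, E=1:
t1 = E AND A = 1 AND 1 = 1
t2 = t1 AND D = 1 AND 1 = 1
t3 = t1 NAND t2 = 1 NAND 1 = 0
t4 = B XOR t3 = 1 XOR 0 = 1
t5 = C XOR t2 = 0 XOR 1 = 1
t6 = t4 AND t5 = 1 AND 1 = 1
So t6 = 1 as required.

A=1, B=1, C=0, D=1, E=1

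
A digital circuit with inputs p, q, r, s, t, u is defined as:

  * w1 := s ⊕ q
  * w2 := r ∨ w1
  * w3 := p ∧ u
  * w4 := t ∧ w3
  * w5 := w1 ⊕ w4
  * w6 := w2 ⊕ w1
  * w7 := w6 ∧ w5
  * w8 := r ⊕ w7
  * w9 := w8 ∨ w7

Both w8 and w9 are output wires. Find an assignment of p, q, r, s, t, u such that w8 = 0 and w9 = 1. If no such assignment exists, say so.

p=1 q=0 r=1 s=0 t=1 u=1

Check with p=1 q=0 r=1 s=0 t=1 u=1:
w1 = s ⊕ q = 0 ⊕ 0 = 0
w2 = r ∨ w1 = 1 ∨ 0 = 1
w3 = p ∧ u = 1 ∧ 1 = 1
w4 = t ∧ w3 = 1 ∧ 1 = 1
w5 = w1 ⊕ w4 = 0 ⊕ 1 = 1
w6 = w2 ⊕ w1 = 1 ⊕ 0 = 1
w7 = w6 ∧ w5 = 1 ∧ 1 = 1
w8 = r ⊕ w7 = 1 ⊕ 1 = 0
w9 = w8 ∨ w7 = 0 ∨ 1 = 1
So w8 = 0 and w9 = 1.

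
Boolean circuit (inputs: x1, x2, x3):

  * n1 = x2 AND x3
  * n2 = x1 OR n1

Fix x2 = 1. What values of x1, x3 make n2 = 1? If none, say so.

Check with x2 = 1 and x1=1, x3=0:
n1 = x2 AND x3 = 1 AND 0 = 0
n2 = x1 OR n1 = 1 OR 0 = 1
So n2 = 1.

x1=1, x3=0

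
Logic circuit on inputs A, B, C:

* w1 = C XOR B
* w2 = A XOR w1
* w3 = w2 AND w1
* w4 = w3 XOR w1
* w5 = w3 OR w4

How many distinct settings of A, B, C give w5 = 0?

w5 = w3 OR w4 must be 0, so both w3 = 0 and w4 = 0.
w3 = w2 AND w1 must be 0, so at least one of w2, w1 is 0.
Enumerating the 8 input combinations, 4 give w5 = 0 and 4 give w5 = 1.

4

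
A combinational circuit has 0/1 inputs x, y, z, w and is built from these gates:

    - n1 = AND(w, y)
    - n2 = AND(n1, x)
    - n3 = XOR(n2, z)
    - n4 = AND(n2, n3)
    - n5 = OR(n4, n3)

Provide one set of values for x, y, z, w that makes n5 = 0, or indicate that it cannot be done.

x=1, y=1, z=0, w=0

n5 = OR(n4, n3) must be 0, so both n4 = 0 and n3 = 0.
n4 = AND(n2, n3) must be 0, so at least one of n2, n3 is 0.
Check with x=1, y=1, z=0, w=0:
n1 = AND(w, y) = AND(0, 1) = 0
n2 = AND(n1, x) = AND(0, 1) = 0
n3 = XOR(n2, z) = XOR(0, 0) = 0
n4 = AND(n2, n3) = AND(0, 0) = 0
n5 = OR(n4, n3) = OR(0, 0) = 0
So n5 = 0 as required.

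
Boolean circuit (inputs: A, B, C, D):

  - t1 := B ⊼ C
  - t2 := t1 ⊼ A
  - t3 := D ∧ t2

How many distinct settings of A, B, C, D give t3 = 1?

5

t3 = D ∧ t2 must be 1, so both D = 1 and t2 = 1.
t2 = t1 ⊼ A must be 1, so at least one of t1, A is 0.
Enumerating the 16 input combinations, 5 give t3 = 1 and 11 give t3 = 0.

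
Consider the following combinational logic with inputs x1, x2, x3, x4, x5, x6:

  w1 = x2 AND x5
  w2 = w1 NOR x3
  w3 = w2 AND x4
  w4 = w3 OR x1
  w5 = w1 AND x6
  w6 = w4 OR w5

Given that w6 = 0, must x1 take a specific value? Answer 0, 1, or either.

w6 = w4 OR w5 must be 0, so both w4 = 0 and w5 = 0.
Every assignment with w6 = 0 has x1 = 0; there are 22 such assignment(s).

0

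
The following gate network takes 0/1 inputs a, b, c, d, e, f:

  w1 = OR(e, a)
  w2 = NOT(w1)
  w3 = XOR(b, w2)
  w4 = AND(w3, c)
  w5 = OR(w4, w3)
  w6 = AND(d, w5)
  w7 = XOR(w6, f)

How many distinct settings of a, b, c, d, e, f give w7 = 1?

32

w7 = XOR(w6, f) must be 1, so w6 and f differ.
Enumerating the 64 input combinations, 32 give w7 = 1 and 32 give w7 = 0.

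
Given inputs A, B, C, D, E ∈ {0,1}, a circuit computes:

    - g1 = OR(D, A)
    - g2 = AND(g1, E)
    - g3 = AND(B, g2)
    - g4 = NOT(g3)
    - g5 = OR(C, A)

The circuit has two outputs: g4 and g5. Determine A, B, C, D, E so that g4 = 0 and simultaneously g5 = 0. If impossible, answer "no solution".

A=0 B=1 C=0 D=1 E=1

Check with A=0 B=1 C=0 D=1 E=1:
g1 = OR(D, A) = OR(1, 0) = 1
g2 = AND(g1, E) = AND(1, 1) = 1
g3 = AND(B, g2) = AND(1, 1) = 1
g4 = NOT(g3) = NOT 1 = 0
g5 = OR(C, A) = OR(0, 0) = 0
So g4 = 0 and g5 = 0.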